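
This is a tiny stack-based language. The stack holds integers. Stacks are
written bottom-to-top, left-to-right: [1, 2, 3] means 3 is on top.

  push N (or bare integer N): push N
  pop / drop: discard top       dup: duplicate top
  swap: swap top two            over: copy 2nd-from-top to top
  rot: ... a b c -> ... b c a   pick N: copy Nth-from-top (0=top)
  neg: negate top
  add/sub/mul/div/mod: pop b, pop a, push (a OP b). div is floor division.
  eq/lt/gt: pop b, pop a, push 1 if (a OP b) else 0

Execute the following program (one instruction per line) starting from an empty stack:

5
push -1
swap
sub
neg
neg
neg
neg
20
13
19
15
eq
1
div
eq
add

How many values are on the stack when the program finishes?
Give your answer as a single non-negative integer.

Answer: 2

Derivation:
After 'push 5': stack = [5] (depth 1)
After 'push -1': stack = [5, -1] (depth 2)
After 'swap': stack = [-1, 5] (depth 2)
After 'sub': stack = [-6] (depth 1)
After 'neg': stack = [6] (depth 1)
After 'neg': stack = [-6] (depth 1)
After 'neg': stack = [6] (depth 1)
After 'neg': stack = [-6] (depth 1)
After 'push 20': stack = [-6, 20] (depth 2)
After 'push 13': stack = [-6, 20, 13] (depth 3)
After 'push 19': stack = [-6, 20, 13, 19] (depth 4)
After 'push 15': stack = [-6, 20, 13, 19, 15] (depth 5)
After 'eq': stack = [-6, 20, 13, 0] (depth 4)
After 'push 1': stack = [-6, 20, 13, 0, 1] (depth 5)
After 'div': stack = [-6, 20, 13, 0] (depth 4)
After 'eq': stack = [-6, 20, 0] (depth 3)
After 'add': stack = [-6, 20] (depth 2)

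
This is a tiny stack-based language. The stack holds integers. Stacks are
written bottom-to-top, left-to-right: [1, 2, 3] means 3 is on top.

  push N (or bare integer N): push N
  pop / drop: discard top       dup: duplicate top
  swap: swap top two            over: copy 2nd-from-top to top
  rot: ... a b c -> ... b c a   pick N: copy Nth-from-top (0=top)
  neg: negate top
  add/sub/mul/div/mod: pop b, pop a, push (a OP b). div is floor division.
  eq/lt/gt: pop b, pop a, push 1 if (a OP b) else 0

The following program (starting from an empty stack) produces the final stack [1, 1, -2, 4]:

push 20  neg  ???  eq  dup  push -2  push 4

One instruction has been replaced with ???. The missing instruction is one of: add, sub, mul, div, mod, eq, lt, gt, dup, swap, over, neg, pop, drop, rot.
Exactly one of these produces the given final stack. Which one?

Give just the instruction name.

Stack before ???: [-20]
Stack after ???:  [-20, -20]
The instruction that transforms [-20] -> [-20, -20] is: dup

Answer: dup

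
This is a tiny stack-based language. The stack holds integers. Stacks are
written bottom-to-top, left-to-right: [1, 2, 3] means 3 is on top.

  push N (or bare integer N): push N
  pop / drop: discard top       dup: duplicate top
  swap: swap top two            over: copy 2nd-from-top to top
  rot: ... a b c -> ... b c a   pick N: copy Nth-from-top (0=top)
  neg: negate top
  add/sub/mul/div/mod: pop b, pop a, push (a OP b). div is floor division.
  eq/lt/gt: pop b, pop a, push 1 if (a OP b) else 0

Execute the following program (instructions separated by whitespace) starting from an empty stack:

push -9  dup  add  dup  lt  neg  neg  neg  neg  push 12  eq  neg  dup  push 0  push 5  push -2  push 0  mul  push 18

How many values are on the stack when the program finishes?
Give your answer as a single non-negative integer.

After 'push -9': stack = [-9] (depth 1)
After 'dup': stack = [-9, -9] (depth 2)
After 'add': stack = [-18] (depth 1)
After 'dup': stack = [-18, -18] (depth 2)
After 'lt': stack = [0] (depth 1)
After 'neg': stack = [0] (depth 1)
After 'neg': stack = [0] (depth 1)
After 'neg': stack = [0] (depth 1)
After 'neg': stack = [0] (depth 1)
After 'push 12': stack = [0, 12] (depth 2)
After 'eq': stack = [0] (depth 1)
After 'neg': stack = [0] (depth 1)
After 'dup': stack = [0, 0] (depth 2)
After 'push 0': stack = [0, 0, 0] (depth 3)
After 'push 5': stack = [0, 0, 0, 5] (depth 4)
After 'push -2': stack = [0, 0, 0, 5, -2] (depth 5)
After 'push 0': stack = [0, 0, 0, 5, -2, 0] (depth 6)
After 'mul': stack = [0, 0, 0, 5, 0] (depth 5)
After 'push 18': stack = [0, 0, 0, 5, 0, 18] (depth 6)

Answer: 6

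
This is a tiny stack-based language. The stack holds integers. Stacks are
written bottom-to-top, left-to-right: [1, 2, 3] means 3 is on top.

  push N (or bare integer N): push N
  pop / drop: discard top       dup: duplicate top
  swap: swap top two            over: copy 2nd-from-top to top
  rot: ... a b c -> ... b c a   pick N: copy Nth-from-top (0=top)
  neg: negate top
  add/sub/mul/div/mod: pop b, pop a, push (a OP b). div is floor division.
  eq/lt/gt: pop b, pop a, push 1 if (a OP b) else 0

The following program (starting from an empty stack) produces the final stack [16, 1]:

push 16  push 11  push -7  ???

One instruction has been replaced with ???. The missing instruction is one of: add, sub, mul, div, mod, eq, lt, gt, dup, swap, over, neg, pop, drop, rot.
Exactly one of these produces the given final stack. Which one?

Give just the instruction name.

Stack before ???: [16, 11, -7]
Stack after ???:  [16, 1]
The instruction that transforms [16, 11, -7] -> [16, 1] is: gt

Answer: gt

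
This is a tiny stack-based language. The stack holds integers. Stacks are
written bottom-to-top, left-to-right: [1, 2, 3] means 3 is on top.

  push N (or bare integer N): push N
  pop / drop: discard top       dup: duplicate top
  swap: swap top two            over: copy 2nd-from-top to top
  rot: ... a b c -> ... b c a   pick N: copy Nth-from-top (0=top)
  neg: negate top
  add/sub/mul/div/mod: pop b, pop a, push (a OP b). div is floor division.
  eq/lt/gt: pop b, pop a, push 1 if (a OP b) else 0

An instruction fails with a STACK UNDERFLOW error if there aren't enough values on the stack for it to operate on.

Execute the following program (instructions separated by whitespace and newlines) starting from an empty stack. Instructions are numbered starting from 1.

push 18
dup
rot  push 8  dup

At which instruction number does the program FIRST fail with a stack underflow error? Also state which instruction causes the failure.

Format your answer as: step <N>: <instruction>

Answer: step 3: rot

Derivation:
Step 1 ('push 18'): stack = [18], depth = 1
Step 2 ('dup'): stack = [18, 18], depth = 2
Step 3 ('rot'): needs 3 value(s) but depth is 2 — STACK UNDERFLOW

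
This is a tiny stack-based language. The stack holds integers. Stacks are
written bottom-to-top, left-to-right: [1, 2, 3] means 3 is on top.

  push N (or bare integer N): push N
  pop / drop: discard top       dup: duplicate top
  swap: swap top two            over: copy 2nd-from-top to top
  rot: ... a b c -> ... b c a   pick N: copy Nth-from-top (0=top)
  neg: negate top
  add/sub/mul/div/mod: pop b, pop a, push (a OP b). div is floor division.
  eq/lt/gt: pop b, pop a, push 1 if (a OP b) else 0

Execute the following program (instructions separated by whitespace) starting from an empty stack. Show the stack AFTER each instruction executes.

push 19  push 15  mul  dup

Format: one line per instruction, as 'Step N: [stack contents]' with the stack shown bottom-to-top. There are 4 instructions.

Step 1: [19]
Step 2: [19, 15]
Step 3: [285]
Step 4: [285, 285]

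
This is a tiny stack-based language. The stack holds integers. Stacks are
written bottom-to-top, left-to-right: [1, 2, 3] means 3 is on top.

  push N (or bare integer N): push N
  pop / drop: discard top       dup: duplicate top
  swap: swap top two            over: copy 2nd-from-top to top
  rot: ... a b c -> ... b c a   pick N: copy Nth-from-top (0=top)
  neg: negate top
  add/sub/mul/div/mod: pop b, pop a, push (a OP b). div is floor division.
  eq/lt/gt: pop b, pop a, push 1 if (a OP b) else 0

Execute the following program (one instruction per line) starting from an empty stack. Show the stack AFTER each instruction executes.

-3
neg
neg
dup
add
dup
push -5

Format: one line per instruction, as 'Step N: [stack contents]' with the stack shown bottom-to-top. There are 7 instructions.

Step 1: [-3]
Step 2: [3]
Step 3: [-3]
Step 4: [-3, -3]
Step 5: [-6]
Step 6: [-6, -6]
Step 7: [-6, -6, -5]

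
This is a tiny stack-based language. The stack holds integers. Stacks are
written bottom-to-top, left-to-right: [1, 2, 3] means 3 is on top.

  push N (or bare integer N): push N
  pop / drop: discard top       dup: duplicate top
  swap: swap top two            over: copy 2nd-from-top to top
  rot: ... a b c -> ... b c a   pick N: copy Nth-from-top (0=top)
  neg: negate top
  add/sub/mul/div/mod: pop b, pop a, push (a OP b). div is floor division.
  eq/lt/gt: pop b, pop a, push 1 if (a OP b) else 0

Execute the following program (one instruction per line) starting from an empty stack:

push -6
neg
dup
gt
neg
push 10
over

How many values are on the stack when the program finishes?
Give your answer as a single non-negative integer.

After 'push -6': stack = [-6] (depth 1)
After 'neg': stack = [6] (depth 1)
After 'dup': stack = [6, 6] (depth 2)
After 'gt': stack = [0] (depth 1)
After 'neg': stack = [0] (depth 1)
After 'push 10': stack = [0, 10] (depth 2)
After 'over': stack = [0, 10, 0] (depth 3)

Answer: 3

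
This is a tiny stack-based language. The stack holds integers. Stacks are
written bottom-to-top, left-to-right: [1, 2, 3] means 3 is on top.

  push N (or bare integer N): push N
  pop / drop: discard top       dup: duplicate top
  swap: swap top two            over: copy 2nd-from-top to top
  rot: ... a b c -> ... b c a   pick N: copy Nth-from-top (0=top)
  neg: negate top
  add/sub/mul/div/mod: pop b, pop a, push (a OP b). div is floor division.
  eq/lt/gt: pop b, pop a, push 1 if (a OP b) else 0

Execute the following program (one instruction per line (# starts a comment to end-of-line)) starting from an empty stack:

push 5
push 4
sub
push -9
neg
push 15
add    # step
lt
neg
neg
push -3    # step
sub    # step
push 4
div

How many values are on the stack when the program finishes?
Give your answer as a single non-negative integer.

Answer: 1

Derivation:
After 'push 5': stack = [5] (depth 1)
After 'push 4': stack = [5, 4] (depth 2)
After 'sub': stack = [1] (depth 1)
After 'push -9': stack = [1, -9] (depth 2)
After 'neg': stack = [1, 9] (depth 2)
After 'push 15': stack = [1, 9, 15] (depth 3)
After 'add': stack = [1, 24] (depth 2)
After 'lt': stack = [1] (depth 1)
After 'neg': stack = [-1] (depth 1)
After 'neg': stack = [1] (depth 1)
After 'push -3': stack = [1, -3] (depth 2)
After 'sub': stack = [4] (depth 1)
After 'push 4': stack = [4, 4] (depth 2)
After 'div': stack = [1] (depth 1)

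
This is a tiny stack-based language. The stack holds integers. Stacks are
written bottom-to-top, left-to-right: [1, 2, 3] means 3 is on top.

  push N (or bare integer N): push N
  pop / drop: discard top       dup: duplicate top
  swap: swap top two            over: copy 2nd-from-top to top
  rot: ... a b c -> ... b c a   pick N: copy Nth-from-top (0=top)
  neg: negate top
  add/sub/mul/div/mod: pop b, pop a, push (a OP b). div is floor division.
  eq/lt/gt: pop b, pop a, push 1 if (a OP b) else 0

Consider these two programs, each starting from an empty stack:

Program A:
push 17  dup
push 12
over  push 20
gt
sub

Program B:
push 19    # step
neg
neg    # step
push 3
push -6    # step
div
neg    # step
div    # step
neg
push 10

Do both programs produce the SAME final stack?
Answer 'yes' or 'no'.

Answer: no

Derivation:
Program A trace:
  After 'push 17': [17]
  After 'dup': [17, 17]
  After 'push 12': [17, 17, 12]
  After 'over': [17, 17, 12, 17]
  After 'push 20': [17, 17, 12, 17, 20]
  After 'gt': [17, 17, 12, 0]
  After 'sub': [17, 17, 12]
Program A final stack: [17, 17, 12]

Program B trace:
  After 'push 19': [19]
  After 'neg': [-19]
  After 'neg': [19]
  After 'push 3': [19, 3]
  After 'push -6': [19, 3, -6]
  After 'div': [19, -1]
  After 'neg': [19, 1]
  After 'div': [19]
  After 'neg': [-19]
  After 'push 10': [-19, 10]
Program B final stack: [-19, 10]
Same: no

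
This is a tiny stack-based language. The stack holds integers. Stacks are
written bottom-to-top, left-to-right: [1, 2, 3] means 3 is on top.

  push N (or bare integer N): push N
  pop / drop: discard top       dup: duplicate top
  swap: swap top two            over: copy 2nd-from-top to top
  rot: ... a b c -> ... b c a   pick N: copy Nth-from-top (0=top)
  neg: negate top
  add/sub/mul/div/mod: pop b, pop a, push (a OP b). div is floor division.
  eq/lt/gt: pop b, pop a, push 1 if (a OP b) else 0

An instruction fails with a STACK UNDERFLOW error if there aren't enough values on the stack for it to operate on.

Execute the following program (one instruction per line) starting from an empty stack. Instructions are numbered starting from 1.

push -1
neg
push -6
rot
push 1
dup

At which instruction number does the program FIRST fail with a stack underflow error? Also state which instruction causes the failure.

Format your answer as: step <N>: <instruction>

Step 1 ('push -1'): stack = [-1], depth = 1
Step 2 ('neg'): stack = [1], depth = 1
Step 3 ('push -6'): stack = [1, -6], depth = 2
Step 4 ('rot'): needs 3 value(s) but depth is 2 — STACK UNDERFLOW

Answer: step 4: rot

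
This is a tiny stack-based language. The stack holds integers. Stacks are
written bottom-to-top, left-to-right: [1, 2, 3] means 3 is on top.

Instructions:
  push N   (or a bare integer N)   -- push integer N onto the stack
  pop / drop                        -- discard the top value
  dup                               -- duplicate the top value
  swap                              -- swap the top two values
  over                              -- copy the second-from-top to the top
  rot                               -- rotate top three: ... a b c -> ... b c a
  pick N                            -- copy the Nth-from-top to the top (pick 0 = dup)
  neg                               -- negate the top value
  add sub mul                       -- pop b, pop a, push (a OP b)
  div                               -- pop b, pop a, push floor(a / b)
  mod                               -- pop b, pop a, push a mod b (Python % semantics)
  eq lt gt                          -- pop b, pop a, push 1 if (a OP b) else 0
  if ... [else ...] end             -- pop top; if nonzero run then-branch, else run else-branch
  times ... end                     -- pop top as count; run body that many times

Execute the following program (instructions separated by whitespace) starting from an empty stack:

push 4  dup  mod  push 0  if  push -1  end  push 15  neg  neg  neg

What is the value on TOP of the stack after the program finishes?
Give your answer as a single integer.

Answer: -15

Derivation:
After 'push 4': [4]
After 'dup': [4, 4]
After 'mod': [0]
After 'push 0': [0, 0]
After 'if': [0]
After 'push 15': [0, 15]
After 'neg': [0, -15]
After 'neg': [0, 15]
After 'neg': [0, -15]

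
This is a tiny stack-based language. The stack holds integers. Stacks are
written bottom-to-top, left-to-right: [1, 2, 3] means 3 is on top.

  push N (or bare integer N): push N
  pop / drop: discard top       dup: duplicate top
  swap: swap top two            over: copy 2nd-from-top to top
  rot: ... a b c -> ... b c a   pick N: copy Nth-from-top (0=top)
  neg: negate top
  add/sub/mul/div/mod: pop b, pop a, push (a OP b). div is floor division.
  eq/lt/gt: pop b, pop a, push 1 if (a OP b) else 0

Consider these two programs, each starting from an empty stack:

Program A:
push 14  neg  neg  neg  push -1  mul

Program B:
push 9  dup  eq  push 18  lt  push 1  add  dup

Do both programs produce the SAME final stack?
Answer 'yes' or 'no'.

Program A trace:
  After 'push 14': [14]
  After 'neg': [-14]
  After 'neg': [14]
  After 'neg': [-14]
  After 'push -1': [-14, -1]
  After 'mul': [14]
Program A final stack: [14]

Program B trace:
  After 'push 9': [9]
  After 'dup': [9, 9]
  After 'eq': [1]
  After 'push 18': [1, 18]
  After 'lt': [1]
  After 'push 1': [1, 1]
  After 'add': [2]
  After 'dup': [2, 2]
Program B final stack: [2, 2]
Same: no

Answer: no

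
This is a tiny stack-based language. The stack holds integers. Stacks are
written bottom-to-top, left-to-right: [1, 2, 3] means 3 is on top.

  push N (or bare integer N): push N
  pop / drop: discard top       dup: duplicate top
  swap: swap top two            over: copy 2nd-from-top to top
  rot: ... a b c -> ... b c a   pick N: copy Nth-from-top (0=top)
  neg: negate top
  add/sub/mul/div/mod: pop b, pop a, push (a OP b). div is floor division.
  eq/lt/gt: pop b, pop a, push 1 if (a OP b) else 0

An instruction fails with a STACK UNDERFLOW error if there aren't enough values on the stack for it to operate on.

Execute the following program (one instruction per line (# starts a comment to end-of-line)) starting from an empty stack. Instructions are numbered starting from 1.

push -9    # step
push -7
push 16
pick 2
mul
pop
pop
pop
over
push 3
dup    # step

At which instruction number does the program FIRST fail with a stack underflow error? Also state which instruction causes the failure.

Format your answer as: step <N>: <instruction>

Step 1 ('push -9'): stack = [-9], depth = 1
Step 2 ('push -7'): stack = [-9, -7], depth = 2
Step 3 ('push 16'): stack = [-9, -7, 16], depth = 3
Step 4 ('pick 2'): stack = [-9, -7, 16, -9], depth = 4
Step 5 ('mul'): stack = [-9, -7, -144], depth = 3
Step 6 ('pop'): stack = [-9, -7], depth = 2
Step 7 ('pop'): stack = [-9], depth = 1
Step 8 ('pop'): stack = [], depth = 0
Step 9 ('over'): needs 2 value(s) but depth is 0 — STACK UNDERFLOW

Answer: step 9: over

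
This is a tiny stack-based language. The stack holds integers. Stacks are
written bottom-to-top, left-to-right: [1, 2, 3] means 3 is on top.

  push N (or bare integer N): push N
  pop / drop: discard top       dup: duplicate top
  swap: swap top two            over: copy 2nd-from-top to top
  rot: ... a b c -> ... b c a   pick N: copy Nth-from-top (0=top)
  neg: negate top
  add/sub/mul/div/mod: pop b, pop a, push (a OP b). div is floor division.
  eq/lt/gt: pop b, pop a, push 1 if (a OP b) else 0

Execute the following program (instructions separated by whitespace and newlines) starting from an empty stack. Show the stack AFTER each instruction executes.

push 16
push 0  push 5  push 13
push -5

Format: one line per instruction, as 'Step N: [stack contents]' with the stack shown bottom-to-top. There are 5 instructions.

Step 1: [16]
Step 2: [16, 0]
Step 3: [16, 0, 5]
Step 4: [16, 0, 5, 13]
Step 5: [16, 0, 5, 13, -5]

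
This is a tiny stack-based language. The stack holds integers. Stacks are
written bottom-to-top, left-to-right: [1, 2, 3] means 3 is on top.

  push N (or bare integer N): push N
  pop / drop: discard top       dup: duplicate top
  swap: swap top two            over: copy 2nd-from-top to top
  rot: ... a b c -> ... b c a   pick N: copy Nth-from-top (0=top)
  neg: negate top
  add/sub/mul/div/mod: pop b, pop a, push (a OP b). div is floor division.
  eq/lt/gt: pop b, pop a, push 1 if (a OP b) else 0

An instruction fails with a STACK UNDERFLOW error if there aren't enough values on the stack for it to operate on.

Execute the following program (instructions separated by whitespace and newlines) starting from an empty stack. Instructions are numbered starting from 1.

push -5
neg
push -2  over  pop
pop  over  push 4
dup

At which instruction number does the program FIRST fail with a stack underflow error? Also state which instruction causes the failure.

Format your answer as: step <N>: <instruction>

Step 1 ('push -5'): stack = [-5], depth = 1
Step 2 ('neg'): stack = [5], depth = 1
Step 3 ('push -2'): stack = [5, -2], depth = 2
Step 4 ('over'): stack = [5, -2, 5], depth = 3
Step 5 ('pop'): stack = [5, -2], depth = 2
Step 6 ('pop'): stack = [5], depth = 1
Step 7 ('over'): needs 2 value(s) but depth is 1 — STACK UNDERFLOW

Answer: step 7: over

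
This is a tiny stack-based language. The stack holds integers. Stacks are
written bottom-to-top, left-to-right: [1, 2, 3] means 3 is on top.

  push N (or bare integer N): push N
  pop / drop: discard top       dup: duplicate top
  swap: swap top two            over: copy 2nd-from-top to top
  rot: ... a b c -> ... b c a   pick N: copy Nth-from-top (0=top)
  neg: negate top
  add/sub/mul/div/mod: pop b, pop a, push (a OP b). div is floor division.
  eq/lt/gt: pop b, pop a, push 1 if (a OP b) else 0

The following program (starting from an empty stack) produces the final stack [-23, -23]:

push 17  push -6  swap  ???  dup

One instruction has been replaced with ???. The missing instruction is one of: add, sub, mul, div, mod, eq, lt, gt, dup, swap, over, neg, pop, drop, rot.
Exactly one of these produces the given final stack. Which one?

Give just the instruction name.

Answer: sub

Derivation:
Stack before ???: [-6, 17]
Stack after ???:  [-23]
The instruction that transforms [-6, 17] -> [-23] is: sub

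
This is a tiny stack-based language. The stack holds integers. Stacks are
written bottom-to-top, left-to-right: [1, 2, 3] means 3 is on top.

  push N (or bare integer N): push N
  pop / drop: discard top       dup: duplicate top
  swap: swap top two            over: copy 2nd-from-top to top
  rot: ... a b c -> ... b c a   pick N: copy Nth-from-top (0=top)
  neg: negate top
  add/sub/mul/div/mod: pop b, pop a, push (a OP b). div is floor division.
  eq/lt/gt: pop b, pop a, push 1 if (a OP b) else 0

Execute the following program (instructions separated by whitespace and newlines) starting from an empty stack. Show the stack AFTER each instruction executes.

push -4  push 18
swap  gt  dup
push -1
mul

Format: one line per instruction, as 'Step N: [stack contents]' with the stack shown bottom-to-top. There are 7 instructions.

Step 1: [-4]
Step 2: [-4, 18]
Step 3: [18, -4]
Step 4: [1]
Step 5: [1, 1]
Step 6: [1, 1, -1]
Step 7: [1, -1]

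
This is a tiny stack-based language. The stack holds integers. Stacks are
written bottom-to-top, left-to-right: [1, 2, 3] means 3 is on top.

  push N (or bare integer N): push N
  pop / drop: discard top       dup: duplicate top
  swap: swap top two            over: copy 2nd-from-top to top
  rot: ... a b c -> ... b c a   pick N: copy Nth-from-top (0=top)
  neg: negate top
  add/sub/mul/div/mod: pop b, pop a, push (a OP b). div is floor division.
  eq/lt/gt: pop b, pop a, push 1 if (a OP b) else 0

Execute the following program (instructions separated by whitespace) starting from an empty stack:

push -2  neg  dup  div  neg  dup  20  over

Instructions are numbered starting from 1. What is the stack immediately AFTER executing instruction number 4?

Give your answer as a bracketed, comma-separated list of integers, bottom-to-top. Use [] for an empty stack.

Step 1 ('push -2'): [-2]
Step 2 ('neg'): [2]
Step 3 ('dup'): [2, 2]
Step 4 ('div'): [1]

Answer: [1]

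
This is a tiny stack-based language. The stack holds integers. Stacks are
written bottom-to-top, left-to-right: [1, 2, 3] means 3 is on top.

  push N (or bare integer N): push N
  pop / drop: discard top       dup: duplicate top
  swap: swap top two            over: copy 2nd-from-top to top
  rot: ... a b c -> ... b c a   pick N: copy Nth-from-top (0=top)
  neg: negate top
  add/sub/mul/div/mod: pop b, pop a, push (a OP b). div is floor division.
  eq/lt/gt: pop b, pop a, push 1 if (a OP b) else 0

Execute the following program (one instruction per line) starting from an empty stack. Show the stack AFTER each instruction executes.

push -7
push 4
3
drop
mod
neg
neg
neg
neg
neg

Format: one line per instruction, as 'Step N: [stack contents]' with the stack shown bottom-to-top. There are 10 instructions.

Step 1: [-7]
Step 2: [-7, 4]
Step 3: [-7, 4, 3]
Step 4: [-7, 4]
Step 5: [1]
Step 6: [-1]
Step 7: [1]
Step 8: [-1]
Step 9: [1]
Step 10: [-1]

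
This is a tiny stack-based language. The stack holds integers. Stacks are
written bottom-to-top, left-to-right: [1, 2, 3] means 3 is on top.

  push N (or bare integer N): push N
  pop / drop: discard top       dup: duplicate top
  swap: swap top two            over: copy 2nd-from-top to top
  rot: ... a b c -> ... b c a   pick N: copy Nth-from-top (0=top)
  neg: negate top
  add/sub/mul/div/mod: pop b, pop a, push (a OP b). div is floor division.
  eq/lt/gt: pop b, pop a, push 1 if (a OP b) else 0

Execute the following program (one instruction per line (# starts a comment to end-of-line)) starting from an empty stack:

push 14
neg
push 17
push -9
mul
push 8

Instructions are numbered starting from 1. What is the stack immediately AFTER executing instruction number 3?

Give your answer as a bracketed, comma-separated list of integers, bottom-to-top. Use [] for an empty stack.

Step 1 ('push 14'): [14]
Step 2 ('neg'): [-14]
Step 3 ('push 17'): [-14, 17]

Answer: [-14, 17]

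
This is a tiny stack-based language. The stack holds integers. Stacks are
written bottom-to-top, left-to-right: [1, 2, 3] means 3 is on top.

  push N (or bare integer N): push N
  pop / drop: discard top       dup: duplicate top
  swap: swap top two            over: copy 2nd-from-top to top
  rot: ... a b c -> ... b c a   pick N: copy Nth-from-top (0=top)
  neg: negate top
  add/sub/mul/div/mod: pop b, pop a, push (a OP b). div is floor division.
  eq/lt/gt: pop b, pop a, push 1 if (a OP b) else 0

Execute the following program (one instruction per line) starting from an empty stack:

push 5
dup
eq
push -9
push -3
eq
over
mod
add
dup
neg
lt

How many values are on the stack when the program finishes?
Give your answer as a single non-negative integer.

Answer: 1

Derivation:
After 'push 5': stack = [5] (depth 1)
After 'dup': stack = [5, 5] (depth 2)
After 'eq': stack = [1] (depth 1)
After 'push -9': stack = [1, -9] (depth 2)
After 'push -3': stack = [1, -9, -3] (depth 3)
After 'eq': stack = [1, 0] (depth 2)
After 'over': stack = [1, 0, 1] (depth 3)
After 'mod': stack = [1, 0] (depth 2)
After 'add': stack = [1] (depth 1)
After 'dup': stack = [1, 1] (depth 2)
After 'neg': stack = [1, -1] (depth 2)
After 'lt': stack = [0] (depth 1)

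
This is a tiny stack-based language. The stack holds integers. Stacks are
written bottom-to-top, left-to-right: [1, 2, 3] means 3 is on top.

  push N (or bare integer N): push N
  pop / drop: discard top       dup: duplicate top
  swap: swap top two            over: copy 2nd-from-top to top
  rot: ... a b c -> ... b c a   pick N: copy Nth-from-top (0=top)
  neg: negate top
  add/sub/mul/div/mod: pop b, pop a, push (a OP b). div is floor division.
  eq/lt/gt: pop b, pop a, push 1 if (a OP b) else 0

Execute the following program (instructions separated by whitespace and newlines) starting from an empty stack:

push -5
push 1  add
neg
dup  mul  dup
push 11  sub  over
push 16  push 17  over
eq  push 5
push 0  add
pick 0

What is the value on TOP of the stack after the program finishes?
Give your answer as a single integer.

Answer: 5

Derivation:
After 'push -5': [-5]
After 'push 1': [-5, 1]
After 'add': [-4]
After 'neg': [4]
After 'dup': [4, 4]
After 'mul': [16]
After 'dup': [16, 16]
After 'push 11': [16, 16, 11]
After 'sub': [16, 5]
After 'over': [16, 5, 16]
After 'push 16': [16, 5, 16, 16]
After 'push 17': [16, 5, 16, 16, 17]
After 'over': [16, 5, 16, 16, 17, 16]
After 'eq': [16, 5, 16, 16, 0]
After 'push 5': [16, 5, 16, 16, 0, 5]
After 'push 0': [16, 5, 16, 16, 0, 5, 0]
After 'add': [16, 5, 16, 16, 0, 5]
After 'pick 0': [16, 5, 16, 16, 0, 5, 5]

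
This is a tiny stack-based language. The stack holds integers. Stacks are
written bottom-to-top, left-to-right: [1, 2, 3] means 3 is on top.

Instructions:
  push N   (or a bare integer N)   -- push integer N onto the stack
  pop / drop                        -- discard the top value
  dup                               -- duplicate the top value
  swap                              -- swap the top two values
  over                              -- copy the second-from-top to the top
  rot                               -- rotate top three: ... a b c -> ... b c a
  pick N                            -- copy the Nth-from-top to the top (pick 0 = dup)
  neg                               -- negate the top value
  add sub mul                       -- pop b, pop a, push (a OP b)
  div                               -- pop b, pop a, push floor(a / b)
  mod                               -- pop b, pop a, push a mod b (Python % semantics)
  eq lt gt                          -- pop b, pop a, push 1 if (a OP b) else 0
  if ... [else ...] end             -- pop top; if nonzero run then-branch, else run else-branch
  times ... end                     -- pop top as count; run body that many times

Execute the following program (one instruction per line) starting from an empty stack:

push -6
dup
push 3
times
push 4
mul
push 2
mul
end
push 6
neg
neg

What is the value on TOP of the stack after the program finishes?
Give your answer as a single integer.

After 'push -6': [-6]
After 'dup': [-6, -6]
After 'push 3': [-6, -6, 3]
After 'times': [-6, -6]
After 'push 4': [-6, -6, 4]
After 'mul': [-6, -24]
After 'push 2': [-6, -24, 2]
After 'mul': [-6, -48]
After 'push 4': [-6, -48, 4]
After 'mul': [-6, -192]
After 'push 2': [-6, -192, 2]
After 'mul': [-6, -384]
After 'push 4': [-6, -384, 4]
After 'mul': [-6, -1536]
After 'push 2': [-6, -1536, 2]
After 'mul': [-6, -3072]
After 'push 6': [-6, -3072, 6]
After 'neg': [-6, -3072, -6]
After 'neg': [-6, -3072, 6]

Answer: 6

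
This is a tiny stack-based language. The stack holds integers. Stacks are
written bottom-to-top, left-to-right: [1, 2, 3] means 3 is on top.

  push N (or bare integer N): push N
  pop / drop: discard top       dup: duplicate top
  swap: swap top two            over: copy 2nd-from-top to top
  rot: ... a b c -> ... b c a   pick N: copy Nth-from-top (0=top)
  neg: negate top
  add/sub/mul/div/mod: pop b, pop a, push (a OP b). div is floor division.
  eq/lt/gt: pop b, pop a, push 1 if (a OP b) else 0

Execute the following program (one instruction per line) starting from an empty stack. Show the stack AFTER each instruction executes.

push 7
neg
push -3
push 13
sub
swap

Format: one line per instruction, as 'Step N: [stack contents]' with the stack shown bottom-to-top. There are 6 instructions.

Step 1: [7]
Step 2: [-7]
Step 3: [-7, -3]
Step 4: [-7, -3, 13]
Step 5: [-7, -16]
Step 6: [-16, -7]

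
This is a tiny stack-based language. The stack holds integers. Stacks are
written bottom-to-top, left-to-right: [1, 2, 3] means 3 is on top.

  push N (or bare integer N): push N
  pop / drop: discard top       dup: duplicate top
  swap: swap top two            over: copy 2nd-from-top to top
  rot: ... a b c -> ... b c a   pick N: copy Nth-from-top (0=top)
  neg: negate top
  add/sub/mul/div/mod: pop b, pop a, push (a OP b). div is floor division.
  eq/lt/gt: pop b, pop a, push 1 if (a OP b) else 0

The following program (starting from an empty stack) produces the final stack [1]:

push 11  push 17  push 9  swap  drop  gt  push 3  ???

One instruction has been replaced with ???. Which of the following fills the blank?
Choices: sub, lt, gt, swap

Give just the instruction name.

Answer: lt

Derivation:
Stack before ???: [1, 3]
Stack after ???:  [1]
Checking each choice:
  sub: produces [-2]
  lt: MATCH
  gt: produces [0]
  swap: produces [3, 1]


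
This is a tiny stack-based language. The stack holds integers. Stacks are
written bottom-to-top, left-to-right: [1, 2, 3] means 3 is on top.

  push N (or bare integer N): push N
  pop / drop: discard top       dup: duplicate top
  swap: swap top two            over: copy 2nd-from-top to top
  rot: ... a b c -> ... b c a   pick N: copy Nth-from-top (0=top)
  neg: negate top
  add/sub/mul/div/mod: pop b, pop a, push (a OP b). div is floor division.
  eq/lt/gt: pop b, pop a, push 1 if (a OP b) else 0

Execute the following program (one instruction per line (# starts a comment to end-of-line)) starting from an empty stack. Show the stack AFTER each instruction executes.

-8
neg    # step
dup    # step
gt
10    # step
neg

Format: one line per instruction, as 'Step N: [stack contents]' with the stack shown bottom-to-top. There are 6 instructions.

Step 1: [-8]
Step 2: [8]
Step 3: [8, 8]
Step 4: [0]
Step 5: [0, 10]
Step 6: [0, -10]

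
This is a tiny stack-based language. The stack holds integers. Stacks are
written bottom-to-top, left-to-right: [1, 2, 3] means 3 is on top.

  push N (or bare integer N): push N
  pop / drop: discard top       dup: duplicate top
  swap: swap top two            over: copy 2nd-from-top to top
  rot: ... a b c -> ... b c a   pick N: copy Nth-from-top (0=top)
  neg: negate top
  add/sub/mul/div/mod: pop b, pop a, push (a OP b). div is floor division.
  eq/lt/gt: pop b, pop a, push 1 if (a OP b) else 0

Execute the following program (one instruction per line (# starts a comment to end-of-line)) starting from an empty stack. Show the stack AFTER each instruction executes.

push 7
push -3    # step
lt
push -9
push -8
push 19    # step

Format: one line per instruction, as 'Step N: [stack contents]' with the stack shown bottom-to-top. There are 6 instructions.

Step 1: [7]
Step 2: [7, -3]
Step 3: [0]
Step 4: [0, -9]
Step 5: [0, -9, -8]
Step 6: [0, -9, -8, 19]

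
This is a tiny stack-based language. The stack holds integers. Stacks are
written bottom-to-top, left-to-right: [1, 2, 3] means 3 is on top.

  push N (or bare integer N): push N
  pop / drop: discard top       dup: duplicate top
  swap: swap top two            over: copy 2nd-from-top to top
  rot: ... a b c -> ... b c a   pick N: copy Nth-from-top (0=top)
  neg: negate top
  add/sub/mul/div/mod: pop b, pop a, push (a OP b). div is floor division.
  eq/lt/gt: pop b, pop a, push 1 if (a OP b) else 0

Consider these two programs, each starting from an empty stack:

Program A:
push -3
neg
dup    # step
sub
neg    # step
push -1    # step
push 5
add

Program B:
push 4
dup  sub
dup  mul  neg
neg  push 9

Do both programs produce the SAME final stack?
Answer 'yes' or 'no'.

Program A trace:
  After 'push -3': [-3]
  After 'neg': [3]
  After 'dup': [3, 3]
  After 'sub': [0]
  After 'neg': [0]
  After 'push -1': [0, -1]
  After 'push 5': [0, -1, 5]
  After 'add': [0, 4]
Program A final stack: [0, 4]

Program B trace:
  After 'push 4': [4]
  After 'dup': [4, 4]
  After 'sub': [0]
  After 'dup': [0, 0]
  After 'mul': [0]
  After 'neg': [0]
  After 'neg': [0]
  After 'push 9': [0, 9]
Program B final stack: [0, 9]
Same: no

Answer: no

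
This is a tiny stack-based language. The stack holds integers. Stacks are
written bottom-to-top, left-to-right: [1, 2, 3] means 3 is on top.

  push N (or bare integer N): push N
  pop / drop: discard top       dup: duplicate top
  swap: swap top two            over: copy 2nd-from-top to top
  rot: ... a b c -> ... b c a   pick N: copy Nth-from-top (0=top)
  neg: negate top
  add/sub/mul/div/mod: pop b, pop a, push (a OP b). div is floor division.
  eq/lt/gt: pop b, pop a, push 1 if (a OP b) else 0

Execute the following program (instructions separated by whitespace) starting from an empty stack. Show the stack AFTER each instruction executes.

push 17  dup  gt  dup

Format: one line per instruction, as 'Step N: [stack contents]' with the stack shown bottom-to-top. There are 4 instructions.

Step 1: [17]
Step 2: [17, 17]
Step 3: [0]
Step 4: [0, 0]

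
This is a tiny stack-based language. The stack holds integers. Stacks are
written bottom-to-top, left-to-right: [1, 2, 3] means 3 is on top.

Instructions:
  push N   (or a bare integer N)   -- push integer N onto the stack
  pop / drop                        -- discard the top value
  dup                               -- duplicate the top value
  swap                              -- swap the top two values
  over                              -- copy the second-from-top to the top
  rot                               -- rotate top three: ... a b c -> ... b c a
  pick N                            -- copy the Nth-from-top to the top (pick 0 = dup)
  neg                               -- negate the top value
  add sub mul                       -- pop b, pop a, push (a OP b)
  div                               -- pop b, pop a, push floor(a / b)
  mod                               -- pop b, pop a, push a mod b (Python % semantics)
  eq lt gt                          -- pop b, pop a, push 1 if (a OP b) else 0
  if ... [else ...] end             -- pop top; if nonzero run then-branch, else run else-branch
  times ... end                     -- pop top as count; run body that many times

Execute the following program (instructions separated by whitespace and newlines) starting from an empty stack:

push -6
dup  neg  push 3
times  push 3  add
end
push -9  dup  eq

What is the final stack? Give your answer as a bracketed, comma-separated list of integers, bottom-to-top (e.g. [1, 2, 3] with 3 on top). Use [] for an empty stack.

After 'push -6': [-6]
After 'dup': [-6, -6]
After 'neg': [-6, 6]
After 'push 3': [-6, 6, 3]
After 'times': [-6, 6]
After 'push 3': [-6, 6, 3]
After 'add': [-6, 9]
After 'push 3': [-6, 9, 3]
After 'add': [-6, 12]
After 'push 3': [-6, 12, 3]
After 'add': [-6, 15]
After 'push -9': [-6, 15, -9]
After 'dup': [-6, 15, -9, -9]
After 'eq': [-6, 15, 1]

Answer: [-6, 15, 1]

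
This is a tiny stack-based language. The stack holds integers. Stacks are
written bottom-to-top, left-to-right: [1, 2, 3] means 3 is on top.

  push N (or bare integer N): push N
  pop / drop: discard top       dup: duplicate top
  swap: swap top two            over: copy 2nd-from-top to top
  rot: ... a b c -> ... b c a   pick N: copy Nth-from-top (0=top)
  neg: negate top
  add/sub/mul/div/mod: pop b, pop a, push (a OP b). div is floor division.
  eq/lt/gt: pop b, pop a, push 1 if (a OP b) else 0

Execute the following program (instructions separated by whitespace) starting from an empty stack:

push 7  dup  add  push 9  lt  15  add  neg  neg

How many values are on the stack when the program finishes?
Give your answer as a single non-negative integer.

After 'push 7': stack = [7] (depth 1)
After 'dup': stack = [7, 7] (depth 2)
After 'add': stack = [14] (depth 1)
After 'push 9': stack = [14, 9] (depth 2)
After 'lt': stack = [0] (depth 1)
After 'push 15': stack = [0, 15] (depth 2)
After 'add': stack = [15] (depth 1)
After 'neg': stack = [-15] (depth 1)
After 'neg': stack = [15] (depth 1)

Answer: 1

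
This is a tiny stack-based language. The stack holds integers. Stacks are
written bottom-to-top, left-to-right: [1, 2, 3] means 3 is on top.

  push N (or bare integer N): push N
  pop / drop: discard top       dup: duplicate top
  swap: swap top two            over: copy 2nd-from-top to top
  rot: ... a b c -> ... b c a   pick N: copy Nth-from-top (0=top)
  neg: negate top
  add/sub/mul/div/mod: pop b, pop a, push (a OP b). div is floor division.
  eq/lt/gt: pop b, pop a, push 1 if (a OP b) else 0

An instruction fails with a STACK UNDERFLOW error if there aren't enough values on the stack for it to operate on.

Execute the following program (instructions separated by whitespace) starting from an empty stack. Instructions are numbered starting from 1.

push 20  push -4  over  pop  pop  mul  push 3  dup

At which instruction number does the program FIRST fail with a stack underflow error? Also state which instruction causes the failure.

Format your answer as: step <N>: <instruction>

Answer: step 6: mul

Derivation:
Step 1 ('push 20'): stack = [20], depth = 1
Step 2 ('push -4'): stack = [20, -4], depth = 2
Step 3 ('over'): stack = [20, -4, 20], depth = 3
Step 4 ('pop'): stack = [20, -4], depth = 2
Step 5 ('pop'): stack = [20], depth = 1
Step 6 ('mul'): needs 2 value(s) but depth is 1 — STACK UNDERFLOW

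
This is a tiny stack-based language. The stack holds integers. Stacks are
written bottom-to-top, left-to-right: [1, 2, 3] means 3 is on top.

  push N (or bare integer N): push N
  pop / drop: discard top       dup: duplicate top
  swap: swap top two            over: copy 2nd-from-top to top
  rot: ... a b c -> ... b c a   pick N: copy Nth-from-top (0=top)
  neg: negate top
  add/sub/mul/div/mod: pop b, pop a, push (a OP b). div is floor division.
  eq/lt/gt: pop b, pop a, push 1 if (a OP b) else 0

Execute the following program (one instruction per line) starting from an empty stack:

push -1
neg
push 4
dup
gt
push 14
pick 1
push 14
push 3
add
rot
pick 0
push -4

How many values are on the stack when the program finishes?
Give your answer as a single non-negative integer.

After 'push -1': stack = [-1] (depth 1)
After 'neg': stack = [1] (depth 1)
After 'push 4': stack = [1, 4] (depth 2)
After 'dup': stack = [1, 4, 4] (depth 3)
After 'gt': stack = [1, 0] (depth 2)
After 'push 14': stack = [1, 0, 14] (depth 3)
After 'pick 1': stack = [1, 0, 14, 0] (depth 4)
After 'push 14': stack = [1, 0, 14, 0, 14] (depth 5)
After 'push 3': stack = [1, 0, 14, 0, 14, 3] (depth 6)
After 'add': stack = [1, 0, 14, 0, 17] (depth 5)
After 'rot': stack = [1, 0, 0, 17, 14] (depth 5)
After 'pick 0': stack = [1, 0, 0, 17, 14, 14] (depth 6)
After 'push -4': stack = [1, 0, 0, 17, 14, 14, -4] (depth 7)

Answer: 7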